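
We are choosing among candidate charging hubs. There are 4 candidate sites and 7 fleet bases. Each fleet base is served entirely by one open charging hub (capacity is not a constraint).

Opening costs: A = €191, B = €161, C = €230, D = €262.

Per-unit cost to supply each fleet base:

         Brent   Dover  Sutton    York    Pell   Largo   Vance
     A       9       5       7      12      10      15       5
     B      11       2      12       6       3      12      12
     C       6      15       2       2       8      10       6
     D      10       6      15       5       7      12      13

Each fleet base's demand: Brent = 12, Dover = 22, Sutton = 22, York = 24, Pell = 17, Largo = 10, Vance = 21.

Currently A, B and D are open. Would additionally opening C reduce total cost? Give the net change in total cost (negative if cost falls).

Current service cost with {A, B, D}: 702.
Adding C: each fleet base re-picks its cheapest; new service cost 464, saving 238.
Extra fixed cost: 230. Net change = 230 − 238 = -8.
(Totals: 1316 → 1308.)

Yes — net change −8 (cost falls by 8).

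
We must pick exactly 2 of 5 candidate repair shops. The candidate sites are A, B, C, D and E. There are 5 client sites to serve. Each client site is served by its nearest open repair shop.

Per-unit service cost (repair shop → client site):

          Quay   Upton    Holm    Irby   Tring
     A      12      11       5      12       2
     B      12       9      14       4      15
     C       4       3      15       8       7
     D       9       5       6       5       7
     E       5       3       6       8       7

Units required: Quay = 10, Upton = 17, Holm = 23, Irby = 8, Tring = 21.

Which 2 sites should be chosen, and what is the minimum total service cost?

Choose A and C; total service cost 312.

With exactly 2 open, each client site uses its cheapest among the chosen.
{A, C}: Quay→C 4·10=40, Upton→C 3·17=51, Holm→A 5·23=115, Irby→C 8·8=64, Tring→A 2·21=42. Service cost 312.
{A, E}: service cost 322
{A, D}: service cost 372
Among all 10 size-2 choices, {A, C} is lowest.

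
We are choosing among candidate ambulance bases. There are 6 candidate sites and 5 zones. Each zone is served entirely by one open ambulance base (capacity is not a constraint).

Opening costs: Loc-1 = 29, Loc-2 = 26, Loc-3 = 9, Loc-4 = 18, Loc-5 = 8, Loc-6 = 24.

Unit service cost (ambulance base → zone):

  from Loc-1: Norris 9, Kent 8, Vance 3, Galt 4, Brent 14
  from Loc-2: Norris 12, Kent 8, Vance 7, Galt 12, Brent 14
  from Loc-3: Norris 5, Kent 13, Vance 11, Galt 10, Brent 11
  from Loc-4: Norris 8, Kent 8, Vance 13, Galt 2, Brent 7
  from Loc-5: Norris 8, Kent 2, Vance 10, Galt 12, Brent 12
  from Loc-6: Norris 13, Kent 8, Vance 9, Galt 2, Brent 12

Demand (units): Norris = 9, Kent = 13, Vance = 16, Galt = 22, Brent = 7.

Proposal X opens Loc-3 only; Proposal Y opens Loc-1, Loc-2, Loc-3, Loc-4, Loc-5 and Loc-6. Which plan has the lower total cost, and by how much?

Proposal Y is cheaper by 370.

Proposal X: {Loc-3}: Norris→Loc-3 5·9=45, Kent→Loc-3 13·13=169, Vance→Loc-3 11·16=176, Galt→Loc-3 10·22=220, Brent→Loc-3 11·7=77. Service 687; fixed 9; total 696.
Proposal Y: {Loc-1, Loc-2, Loc-3, Loc-4, Loc-5, Loc-6}: Norris→Loc-3 5·9=45, Kent→Loc-5 2·13=26, Vance→Loc-1 3·16=48, Galt→Loc-4 2·22=44, Brent→Loc-4 7·7=49. Service 212; fixed 114; total 326.
Difference: |696 − 326| = 370.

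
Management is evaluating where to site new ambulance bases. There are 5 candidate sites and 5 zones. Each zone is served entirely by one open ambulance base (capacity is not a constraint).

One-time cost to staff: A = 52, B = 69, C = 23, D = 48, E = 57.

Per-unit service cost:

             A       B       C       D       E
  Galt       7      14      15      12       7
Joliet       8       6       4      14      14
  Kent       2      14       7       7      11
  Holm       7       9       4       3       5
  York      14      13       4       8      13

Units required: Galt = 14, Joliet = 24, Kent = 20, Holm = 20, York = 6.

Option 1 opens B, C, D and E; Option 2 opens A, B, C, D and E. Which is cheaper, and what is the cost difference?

Option 1: {B, C, D, E}: Galt→E 7·14=98, Joliet→C 4·24=96, Kent→C 7·20=140, Holm→D 3·20=60, York→C 4·6=24. Service 418; fixed 197; total 615.
Option 2: {A, B, C, D, E}: Galt→A 7·14=98, Joliet→C 4·24=96, Kent→A 2·20=40, Holm→D 3·20=60, York→C 4·6=24. Service 318; fixed 249; total 567.
Difference: |615 − 567| = 48.

Option 2 is cheaper by 48.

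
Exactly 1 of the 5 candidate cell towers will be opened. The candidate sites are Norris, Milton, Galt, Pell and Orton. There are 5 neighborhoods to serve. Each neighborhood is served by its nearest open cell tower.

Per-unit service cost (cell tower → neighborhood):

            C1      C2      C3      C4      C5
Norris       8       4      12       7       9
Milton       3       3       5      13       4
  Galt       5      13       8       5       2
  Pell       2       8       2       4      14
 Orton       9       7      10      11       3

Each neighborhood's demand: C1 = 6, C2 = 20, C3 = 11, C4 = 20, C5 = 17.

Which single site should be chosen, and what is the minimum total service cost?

Choose Milton only; total service cost 461.

With exactly 1 open, each neighborhood uses its cheapest among the chosen.
{Milton}: C1→Milton 3·6=18, C2→Milton 3·20=60, C3→Milton 5·11=55, C4→Milton 13·20=260, C5→Milton 4·17=68. Service cost 461.
{Galt}: service cost 512
{Pell}: service cost 512
Among all 5 size-1 choices, {Milton} is lowest.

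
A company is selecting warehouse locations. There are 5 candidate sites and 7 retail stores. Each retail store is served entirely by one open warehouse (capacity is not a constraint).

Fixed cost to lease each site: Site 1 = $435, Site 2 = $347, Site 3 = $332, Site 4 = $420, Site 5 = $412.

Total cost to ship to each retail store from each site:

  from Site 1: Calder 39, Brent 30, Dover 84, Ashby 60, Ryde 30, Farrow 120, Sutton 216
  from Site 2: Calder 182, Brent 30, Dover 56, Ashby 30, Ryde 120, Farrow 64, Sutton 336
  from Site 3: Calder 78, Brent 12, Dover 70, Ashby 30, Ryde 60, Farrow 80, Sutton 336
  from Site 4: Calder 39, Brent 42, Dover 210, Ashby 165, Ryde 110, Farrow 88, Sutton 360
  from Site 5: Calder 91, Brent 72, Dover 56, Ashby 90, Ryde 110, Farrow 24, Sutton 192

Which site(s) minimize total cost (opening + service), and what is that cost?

Open Site 3 only; minimum total cost 998.

For any fixed open set, each retail store goes to its cheapest open site; total = fixed + service.
{Site 3}: Calder→Site 3 78, Brent→Site 3 12, Dover→Site 3 70, Ashby→Site 3 30, Ryde→Site 3 60, Farrow→Site 3 80, Sutton→Site 3 336. Service 666; fixed 332; total 998.
{Site 1}: Calder→Site 1 39, Brent→Site 1 30, Dover→Site 1 84, Ashby→Site 1 60, Ryde→Site 1 30, Farrow→Site 1 120, Sutton→Site 1 216. Service 579; fixed 435; total 1014.
{Site 5}: Calder→Site 5 91, Brent→Site 5 72, Dover→Site 5 56, Ashby→Site 5 90, Ryde→Site 5 110, Farrow→Site 5 24, Sutton→Site 5 192. Service 635; fixed 412; total 1047.
{Site 1, Site 2, Site 3, Site 4, Site 5}: Calder→Site 1 39, Brent→Site 3 12, Dover→Site 2 56, Ashby→Site 2 30, Ryde→Site 1 30, Farrow→Site 5 24, Sutton→Site 5 192. Service 383; fixed 1946; total 2329.
No other subset beats 998.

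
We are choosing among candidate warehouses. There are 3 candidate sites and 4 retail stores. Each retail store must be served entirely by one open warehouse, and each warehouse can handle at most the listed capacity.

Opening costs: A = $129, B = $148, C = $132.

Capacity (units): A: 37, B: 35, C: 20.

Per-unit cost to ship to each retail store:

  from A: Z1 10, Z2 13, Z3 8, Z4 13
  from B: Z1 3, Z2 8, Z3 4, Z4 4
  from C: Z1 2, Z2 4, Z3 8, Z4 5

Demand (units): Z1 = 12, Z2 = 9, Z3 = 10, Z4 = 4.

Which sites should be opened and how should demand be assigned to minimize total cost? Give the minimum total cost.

Open {B}: Z1→B 3·12=36, Z2→B 8·9=72, Z3→B 4·10=40, Z4→B 4·4=16.
Loads: B carries 35/35. Service 164; fixed 148; total 312.
Next best feasible plan costs 408.

Minimum total cost: 312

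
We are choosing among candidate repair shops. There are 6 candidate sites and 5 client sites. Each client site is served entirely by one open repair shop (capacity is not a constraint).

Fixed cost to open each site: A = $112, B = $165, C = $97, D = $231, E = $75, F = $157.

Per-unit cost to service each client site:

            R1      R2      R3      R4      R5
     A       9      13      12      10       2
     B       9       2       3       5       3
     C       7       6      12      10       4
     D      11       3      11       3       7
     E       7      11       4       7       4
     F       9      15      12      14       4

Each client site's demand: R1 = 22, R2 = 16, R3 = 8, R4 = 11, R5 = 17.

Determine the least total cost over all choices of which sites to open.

Minimum total cost: 525

For any fixed open set, each client site goes to its cheapest open site; total = fixed + service.
{B}: R1→B 9·22=198, R2→B 2·16=32, R3→B 3·8=24, R4→B 5·11=55, R5→B 3·17=51. Service 360; fixed 165; total 525.
{B, E}: service 316 + fixed 240 = 556
{B, C}: R1→C 7·22=154, R2→B 2·16=32, R3→B 3·8=24, R4→B 5·11=55, R5→B 3·17=51. Service 316; fixed 262; total 578.
{A, B, C, D, E, F}: service 277 + fixed 837 = 1114
No other subset beats 525.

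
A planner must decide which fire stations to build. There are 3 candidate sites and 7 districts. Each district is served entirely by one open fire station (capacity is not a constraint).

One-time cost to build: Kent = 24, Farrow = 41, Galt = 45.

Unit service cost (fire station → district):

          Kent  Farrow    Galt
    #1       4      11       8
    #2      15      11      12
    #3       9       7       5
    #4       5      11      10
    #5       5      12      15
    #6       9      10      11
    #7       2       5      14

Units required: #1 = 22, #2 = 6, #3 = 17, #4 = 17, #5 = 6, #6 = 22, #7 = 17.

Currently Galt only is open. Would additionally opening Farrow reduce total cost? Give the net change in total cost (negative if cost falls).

Current service cost with {Galt}: 1073.
Adding Farrow: each district re-picks its cheapest; new service cost 874, saving 199.
Extra fixed cost: 41. Net change = 41 − 199 = -158.
(Totals: 1118 → 960.)

Yes — net change −158 (cost falls by 158).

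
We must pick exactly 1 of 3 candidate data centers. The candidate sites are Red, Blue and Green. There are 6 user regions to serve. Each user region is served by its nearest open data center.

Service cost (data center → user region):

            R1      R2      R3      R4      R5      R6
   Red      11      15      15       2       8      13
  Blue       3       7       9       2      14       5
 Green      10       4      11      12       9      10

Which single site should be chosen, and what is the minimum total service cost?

With exactly 1 open, each user region uses its cheapest among the chosen.
{Blue}: R1→Blue 3, R2→Blue 7, R3→Blue 9, R4→Blue 2, R5→Blue 14, R6→Blue 5. Service cost 40.
{Green}: service cost 56
{Red}: service cost 64
Among all 3 size-1 choices, {Blue} is lowest.

Choose Blue only; total service cost 40.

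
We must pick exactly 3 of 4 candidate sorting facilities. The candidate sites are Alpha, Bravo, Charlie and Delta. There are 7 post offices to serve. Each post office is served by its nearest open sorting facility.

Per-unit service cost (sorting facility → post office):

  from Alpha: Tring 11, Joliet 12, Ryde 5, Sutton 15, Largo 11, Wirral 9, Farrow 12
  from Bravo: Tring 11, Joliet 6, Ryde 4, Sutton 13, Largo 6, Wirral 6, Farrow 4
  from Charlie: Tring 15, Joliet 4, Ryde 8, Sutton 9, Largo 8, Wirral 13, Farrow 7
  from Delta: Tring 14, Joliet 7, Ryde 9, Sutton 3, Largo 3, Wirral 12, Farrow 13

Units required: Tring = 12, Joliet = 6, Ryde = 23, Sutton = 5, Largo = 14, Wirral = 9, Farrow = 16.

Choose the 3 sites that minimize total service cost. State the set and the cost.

With exactly 3 open, each post office uses its cheapest among the chosen.
{Bravo, Charlie, Delta}: Tring→Bravo 11·12=132, Joliet→Charlie 4·6=24, Ryde→Bravo 4·23=92, Sutton→Delta 3·5=15, Largo→Delta 3·14=42, Wirral→Bravo 6·9=54, Farrow→Bravo 4·16=64. Service cost 423.
{Alpha, Bravo, Delta}: service cost 435
{Alpha, Bravo, Charlie}: service cost 495
Among all 4 size-3 choices, {Bravo, Charlie, Delta} is lowest.

Choose Bravo, Charlie and Delta; total service cost 423.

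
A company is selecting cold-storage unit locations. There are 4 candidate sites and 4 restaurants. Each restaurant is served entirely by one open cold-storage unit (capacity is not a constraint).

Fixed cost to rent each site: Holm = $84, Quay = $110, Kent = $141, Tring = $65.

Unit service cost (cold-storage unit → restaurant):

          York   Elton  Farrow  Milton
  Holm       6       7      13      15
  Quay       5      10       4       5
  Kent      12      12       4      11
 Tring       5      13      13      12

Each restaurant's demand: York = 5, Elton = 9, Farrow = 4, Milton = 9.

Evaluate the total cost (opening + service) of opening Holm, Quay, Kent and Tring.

Total cost: 549

Each restaurant is assigned to its cheapest site among the open ones.
{Holm, Quay, Kent, Tring}: York→Quay 5·5=25, Elton→Holm 7·9=63, Farrow→Quay 4·4=16, Milton→Quay 5·9=45. Service 149; fixed 400; total 549.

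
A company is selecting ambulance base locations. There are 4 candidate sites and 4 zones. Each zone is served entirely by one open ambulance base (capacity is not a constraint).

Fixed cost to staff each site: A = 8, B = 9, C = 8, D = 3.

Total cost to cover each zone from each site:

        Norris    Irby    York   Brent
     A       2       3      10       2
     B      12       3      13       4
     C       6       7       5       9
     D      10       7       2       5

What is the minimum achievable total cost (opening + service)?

For any fixed open set, each zone goes to its cheapest open site; total = fixed + service.
{A, D}: Norris→A 2, Irby→A 3, York→D 2, Brent→A 2. Service 9; fixed 11; total 20.
{A}: Norris→A 2, Irby→A 3, York→A 10, Brent→A 2. Service 17; fixed 8; total 25.
{D}: Norris→D 10, Irby→D 7, York→D 2, Brent→D 5. Service 24; fixed 3; total 27.
{A, B, C, D}: Norris→A 2, Irby→A 3, York→D 2, Brent→A 2. Service 9; fixed 28; total 37.
(All 15 nonempty subsets were checked; A and D is lowest.)

Minimum total cost: 20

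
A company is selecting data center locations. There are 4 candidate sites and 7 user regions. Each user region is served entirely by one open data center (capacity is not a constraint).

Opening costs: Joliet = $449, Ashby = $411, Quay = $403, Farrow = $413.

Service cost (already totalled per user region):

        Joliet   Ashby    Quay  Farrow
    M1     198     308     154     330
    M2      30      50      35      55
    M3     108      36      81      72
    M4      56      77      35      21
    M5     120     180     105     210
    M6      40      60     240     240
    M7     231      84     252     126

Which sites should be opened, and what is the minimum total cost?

Open Ashby only; minimum total cost 1206.

For any fixed open set, each user region goes to its cheapest open site; total = fixed + service.
{Ashby}: M1→Ashby 308, M2→Ashby 50, M3→Ashby 36, M4→Ashby 77, M5→Ashby 180, M6→Ashby 60, M7→Ashby 84. Service 795; fixed 411; total 1206.
{Joliet}: service 783 + fixed 449 = 1232
{Quay}: service 902 + fixed 403 = 1305
{Joliet, Ashby, Quay, Farrow}: service 470 + fixed 1676 = 2146
No other subset beats 1206.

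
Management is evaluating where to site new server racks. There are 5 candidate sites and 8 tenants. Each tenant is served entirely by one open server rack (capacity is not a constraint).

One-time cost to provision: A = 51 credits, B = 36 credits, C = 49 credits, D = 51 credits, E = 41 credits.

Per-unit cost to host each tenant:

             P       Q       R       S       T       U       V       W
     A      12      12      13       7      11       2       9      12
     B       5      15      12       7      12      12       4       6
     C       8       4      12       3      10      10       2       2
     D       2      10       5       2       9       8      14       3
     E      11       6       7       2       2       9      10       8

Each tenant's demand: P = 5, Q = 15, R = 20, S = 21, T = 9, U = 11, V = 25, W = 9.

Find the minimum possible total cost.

Minimum total cost: 512

For any fixed open set, each tenant goes to its cheapest open site; total = fixed + service.
{A, C, D, E}: P→D 2·5=10, Q→C 4·15=60, R→D 5·20=100, S→D 2·21=42, T→E 2·9=18, U→A 2·11=22, V→C 2·25=50, W→C 2·9=18. Service 320; fixed 192; total 512.
{C, D, E}: service 386 + fixed 141 = 527
{A, C, E}: service 390 + fixed 141 = 531
{A, B, C, D, E}: service 320 + fixed 228 = 548
No other subset beats 512.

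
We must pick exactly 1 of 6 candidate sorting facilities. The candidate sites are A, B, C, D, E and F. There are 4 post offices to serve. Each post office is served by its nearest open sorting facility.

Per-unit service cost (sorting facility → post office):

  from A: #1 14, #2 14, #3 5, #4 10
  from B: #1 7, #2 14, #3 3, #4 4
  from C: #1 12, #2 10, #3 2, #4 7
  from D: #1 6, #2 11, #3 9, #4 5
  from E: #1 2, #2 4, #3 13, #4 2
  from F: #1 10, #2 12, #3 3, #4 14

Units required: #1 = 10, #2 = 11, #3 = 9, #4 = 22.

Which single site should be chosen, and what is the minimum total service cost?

With exactly 1 open, each post office uses its cheapest among the chosen.
{E}: #1→E 2·10=20, #2→E 4·11=44, #3→E 13·9=117, #4→E 2·22=44. Service cost 225.
{B}: service cost 339
{D}: service cost 372
Among all 6 size-1 choices, {E} is lowest.

Choose E only; total service cost 225.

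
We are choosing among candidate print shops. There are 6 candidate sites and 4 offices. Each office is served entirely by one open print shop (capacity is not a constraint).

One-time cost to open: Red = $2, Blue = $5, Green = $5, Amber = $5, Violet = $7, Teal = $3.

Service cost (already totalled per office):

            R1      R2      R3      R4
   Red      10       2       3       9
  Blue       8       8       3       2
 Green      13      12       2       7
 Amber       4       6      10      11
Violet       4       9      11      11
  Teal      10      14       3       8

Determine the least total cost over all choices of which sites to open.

Minimum total cost: 22

For any fixed open set, each office goes to its cheapest open site; total = fixed + service.
{Red, Blue}: R1→Blue 8, R2→Red 2, R3→Red 3, R4→Blue 2. Service 15; fixed 7; total 22.
{Red, Blue, Amber}: service 11 + fixed 12 = 23
{Red, Blue, Violet}: service 11 + fixed 14 = 25
{Red, Blue, Green, Amber, Violet, Teal}: service 10 + fixed 27 = 37
No other subset beats 22.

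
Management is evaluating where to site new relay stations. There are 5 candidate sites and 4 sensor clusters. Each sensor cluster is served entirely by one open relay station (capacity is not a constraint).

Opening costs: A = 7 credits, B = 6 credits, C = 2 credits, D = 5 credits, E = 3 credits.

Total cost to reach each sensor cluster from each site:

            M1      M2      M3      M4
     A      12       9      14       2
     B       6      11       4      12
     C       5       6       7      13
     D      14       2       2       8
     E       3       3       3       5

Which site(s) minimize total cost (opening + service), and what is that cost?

For any fixed open set, each sensor cluster goes to its cheapest open site; total = fixed + service.
{E}: M1→E 3, M2→E 3, M3→E 3, M4→E 5. Service 14; fixed 3; total 17.
{C, E}: service 14 + fixed 5 = 19
{D, E}: service 12 + fixed 8 = 20
{A, B, C, D, E}: service 9 + fixed 23 = 32
No other subset beats 17.

Open E only; minimum total cost 17.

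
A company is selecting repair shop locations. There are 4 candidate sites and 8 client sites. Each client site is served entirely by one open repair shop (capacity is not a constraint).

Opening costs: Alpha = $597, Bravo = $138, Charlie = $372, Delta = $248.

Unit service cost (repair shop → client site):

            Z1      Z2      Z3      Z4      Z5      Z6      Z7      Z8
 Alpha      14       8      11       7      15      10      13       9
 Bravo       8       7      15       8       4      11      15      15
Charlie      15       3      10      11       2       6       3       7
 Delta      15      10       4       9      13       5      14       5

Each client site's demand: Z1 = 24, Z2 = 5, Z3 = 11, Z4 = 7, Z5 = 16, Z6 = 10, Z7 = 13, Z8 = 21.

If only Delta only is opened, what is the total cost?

Total cost: 1310

Each client site is assigned to its cheapest site among the open ones.
{Delta}: Z1→Delta 15·24=360, Z2→Delta 10·5=50, Z3→Delta 4·11=44, Z4→Delta 9·7=63, Z5→Delta 13·16=208, Z6→Delta 5·10=50, Z7→Delta 14·13=182, Z8→Delta 5·21=105. Service 1062; fixed 248; total 1310.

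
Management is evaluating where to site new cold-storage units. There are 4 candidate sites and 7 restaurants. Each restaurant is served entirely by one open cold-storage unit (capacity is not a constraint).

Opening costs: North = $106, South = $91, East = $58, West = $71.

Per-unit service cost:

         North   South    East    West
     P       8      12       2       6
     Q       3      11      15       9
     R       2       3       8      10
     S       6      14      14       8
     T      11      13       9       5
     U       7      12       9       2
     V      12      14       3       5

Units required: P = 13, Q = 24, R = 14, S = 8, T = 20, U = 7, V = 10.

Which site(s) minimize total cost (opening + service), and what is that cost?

For any fixed open set, each restaurant goes to its cheapest open site; total = fixed + service.
{North, East, West}: P→East 2·13=26, Q→North 3·24=72, R→North 2·14=28, S→North 6·8=48, T→West 5·20=100, U→West 2·7=14, V→East 3·10=30. Service 318; fixed 235; total 553.
{North, West}: P→West 6·13=78, Q→North 3·24=72, R→North 2·14=28, S→North 6·8=48, T→West 5·20=100, U→West 2·7=14, V→West 5·10=50. Service 390; fixed 177; total 567.
{North, East}: service 433 + fixed 164 = 597
{North, South, East, West}: service 318 + fixed 326 = 644
(All 15 nonempty subsets were checked; North, East and West is lowest.)

Open North, East and West; minimum total cost 553.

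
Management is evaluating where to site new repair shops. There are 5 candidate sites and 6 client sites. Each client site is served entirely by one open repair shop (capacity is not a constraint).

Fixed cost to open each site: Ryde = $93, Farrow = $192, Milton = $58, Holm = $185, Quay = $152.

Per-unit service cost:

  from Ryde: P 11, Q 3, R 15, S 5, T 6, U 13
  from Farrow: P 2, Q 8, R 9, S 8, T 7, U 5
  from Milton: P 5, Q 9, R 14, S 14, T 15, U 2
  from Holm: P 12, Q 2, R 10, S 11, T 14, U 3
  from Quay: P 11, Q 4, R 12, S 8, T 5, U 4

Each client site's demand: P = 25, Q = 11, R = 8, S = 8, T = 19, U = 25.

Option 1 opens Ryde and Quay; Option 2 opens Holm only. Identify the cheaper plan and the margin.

Option 1: {Ryde, Quay}: P→Ryde 11·25=275, Q→Ryde 3·11=33, R→Quay 12·8=96, S→Ryde 5·8=40, T→Quay 5·19=95, U→Quay 4·25=100. Service 639; fixed 245; total 884.
Option 2: {Holm}: P→Holm 12·25=300, Q→Holm 2·11=22, R→Holm 10·8=80, S→Holm 11·8=88, T→Holm 14·19=266, U→Holm 3·25=75. Service 831; fixed 185; total 1016.
Difference: |884 − 1016| = 132.

Option 1 is cheaper by 132.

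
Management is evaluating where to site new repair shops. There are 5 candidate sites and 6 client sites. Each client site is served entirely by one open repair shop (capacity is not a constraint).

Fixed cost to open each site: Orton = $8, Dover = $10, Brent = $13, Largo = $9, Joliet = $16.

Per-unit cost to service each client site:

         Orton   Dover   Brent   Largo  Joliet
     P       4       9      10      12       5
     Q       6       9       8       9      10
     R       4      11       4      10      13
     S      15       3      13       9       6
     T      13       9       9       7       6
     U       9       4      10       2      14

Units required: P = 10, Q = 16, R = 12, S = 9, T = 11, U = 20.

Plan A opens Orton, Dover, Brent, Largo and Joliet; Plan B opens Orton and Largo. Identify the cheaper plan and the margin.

Plan A: {Orton, Dover, Brent, Largo, Joliet}: P→Orton 4·10=40, Q→Orton 6·16=96, R→Orton 4·12=48, S→Dover 3·9=27, T→Joliet 6·11=66, U→Largo 2·20=40. Service 317; fixed 56; total 373.
Plan B: {Orton, Largo}: P→Orton 4·10=40, Q→Orton 6·16=96, R→Orton 4·12=48, S→Largo 9·9=81, T→Largo 7·11=77, U→Largo 2·20=40. Service 382; fixed 17; total 399.
Difference: |373 − 399| = 26.

Plan A is cheaper by 26.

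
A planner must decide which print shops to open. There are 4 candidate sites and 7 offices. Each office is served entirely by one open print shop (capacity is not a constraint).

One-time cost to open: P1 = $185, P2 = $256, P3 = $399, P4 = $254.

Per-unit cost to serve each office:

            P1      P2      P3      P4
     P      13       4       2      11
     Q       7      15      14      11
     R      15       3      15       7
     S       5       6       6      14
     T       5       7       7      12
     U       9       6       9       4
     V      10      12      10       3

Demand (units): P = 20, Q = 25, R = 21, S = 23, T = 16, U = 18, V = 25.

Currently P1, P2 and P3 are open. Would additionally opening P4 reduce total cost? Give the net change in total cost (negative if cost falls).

No — net change +43 (cost rises by 43).

Current service cost with {P1, P2, P3}: 831.
Adding P4: each office re-picks its cheapest; new service cost 620, saving 211.
Extra fixed cost: 254. Net change = 254 − 211 = 43.
(Totals: 1671 → 1714.)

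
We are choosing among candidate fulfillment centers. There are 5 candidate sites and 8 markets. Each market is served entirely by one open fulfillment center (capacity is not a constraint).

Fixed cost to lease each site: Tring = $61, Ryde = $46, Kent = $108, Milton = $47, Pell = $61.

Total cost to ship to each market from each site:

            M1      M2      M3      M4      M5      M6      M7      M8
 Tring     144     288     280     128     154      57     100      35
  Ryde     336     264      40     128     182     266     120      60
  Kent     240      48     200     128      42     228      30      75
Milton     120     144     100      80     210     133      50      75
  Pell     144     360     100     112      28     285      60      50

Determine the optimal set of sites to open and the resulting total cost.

Open Tring, Ryde, Kent and Milton; minimum total cost 714.

For any fixed open set, each market goes to its cheapest open site; total = fixed + service.
{Tring, Ryde, Kent, Milton}: M1→Milton 120, M2→Kent 48, M3→Ryde 40, M4→Milton 80, M5→Kent 42, M6→Tring 57, M7→Kent 30, M8→Tring 35. Service 452; fixed 262; total 714.
{Tring, Kent, Milton}: service 512 + fixed 216 = 728
{Tring, Ryde, Kent}: M1→Tring 144, M2→Kent 48, M3→Ryde 40, M4→Tring 128, M5→Kent 42, M6→Tring 57, M7→Kent 30, M8→Tring 35. Service 524; fixed 215; total 739.
{Tring, Ryde, Kent, Milton, Pell}: service 438 + fixed 323 = 761
No other subset beats 714.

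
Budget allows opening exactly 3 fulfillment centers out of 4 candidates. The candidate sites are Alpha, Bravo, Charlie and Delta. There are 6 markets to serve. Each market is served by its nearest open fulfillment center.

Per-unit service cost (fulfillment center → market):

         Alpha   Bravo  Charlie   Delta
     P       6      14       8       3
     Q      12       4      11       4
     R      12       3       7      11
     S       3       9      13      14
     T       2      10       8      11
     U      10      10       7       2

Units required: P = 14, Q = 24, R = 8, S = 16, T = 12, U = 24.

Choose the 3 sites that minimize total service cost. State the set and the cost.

Choose Alpha, Bravo and Delta; total service cost 282.

With exactly 3 open, each market uses its cheapest among the chosen.
{Alpha, Bravo, Delta}: P→Delta 3·14=42, Q→Bravo 4·24=96, R→Bravo 3·8=24, S→Alpha 3·16=48, T→Alpha 2·12=24, U→Delta 2·24=48. Service cost 282.
{Alpha, Charlie, Delta}: service cost 314
{Alpha, Bravo, Charlie}: service cost 444
Among all 4 size-3 choices, {Alpha, Bravo, Delta} is lowest.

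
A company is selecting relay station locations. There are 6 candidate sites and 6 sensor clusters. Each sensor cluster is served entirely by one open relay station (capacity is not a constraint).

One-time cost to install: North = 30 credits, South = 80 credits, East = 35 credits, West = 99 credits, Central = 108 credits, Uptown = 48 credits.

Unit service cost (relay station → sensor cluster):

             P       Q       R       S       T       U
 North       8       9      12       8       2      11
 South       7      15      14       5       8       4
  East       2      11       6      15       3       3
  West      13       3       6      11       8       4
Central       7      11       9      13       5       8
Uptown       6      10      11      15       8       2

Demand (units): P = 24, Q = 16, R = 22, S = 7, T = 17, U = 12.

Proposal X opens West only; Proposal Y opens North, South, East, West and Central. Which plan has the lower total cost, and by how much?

Proposal Y is cheaper by 167.

Proposal X: {West}: P→West 13·24=312, Q→West 3·16=48, R→West 6·22=132, S→West 11·7=77, T→West 8·17=136, U→West 4·12=48. Service 753; fixed 99; total 852.
Proposal Y: {North, South, East, West, Central}: P→East 2·24=48, Q→West 3·16=48, R→East 6·22=132, S→South 5·7=35, T→North 2·17=34, U→East 3·12=36. Service 333; fixed 352; total 685.
Difference: |852 − 685| = 167.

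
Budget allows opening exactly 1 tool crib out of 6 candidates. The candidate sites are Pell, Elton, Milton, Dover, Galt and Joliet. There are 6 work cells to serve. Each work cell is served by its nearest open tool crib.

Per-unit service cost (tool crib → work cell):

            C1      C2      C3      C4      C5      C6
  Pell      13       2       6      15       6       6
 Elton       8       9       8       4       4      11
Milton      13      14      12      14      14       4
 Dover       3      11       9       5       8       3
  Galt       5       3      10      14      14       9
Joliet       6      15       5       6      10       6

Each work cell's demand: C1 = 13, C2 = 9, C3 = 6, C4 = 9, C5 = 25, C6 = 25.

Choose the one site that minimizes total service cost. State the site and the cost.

Choose Dover only; total service cost 512.

With exactly 1 open, each work cell uses its cheapest among the chosen.
{Dover}: C1→Dover 3·13=39, C2→Dover 11·9=99, C3→Dover 9·6=54, C4→Dover 5·9=45, C5→Dover 8·25=200, C6→Dover 3·25=75. Service cost 512.
{Elton}: service cost 644
{Pell}: service cost 658
Among all 6 size-1 choices, {Dover} is lowest.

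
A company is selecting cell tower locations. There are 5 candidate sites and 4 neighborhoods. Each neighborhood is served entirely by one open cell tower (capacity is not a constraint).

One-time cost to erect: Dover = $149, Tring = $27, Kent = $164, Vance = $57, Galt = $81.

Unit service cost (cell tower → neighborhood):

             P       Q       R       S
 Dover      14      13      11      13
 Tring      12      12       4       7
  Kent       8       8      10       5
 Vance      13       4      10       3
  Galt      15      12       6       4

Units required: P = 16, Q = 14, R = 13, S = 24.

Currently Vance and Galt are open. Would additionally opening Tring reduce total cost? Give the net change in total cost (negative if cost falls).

Current service cost with {Vance, Galt}: 414.
Adding Tring: each neighborhood re-picks its cheapest; new service cost 372, saving 42.
Extra fixed cost: 27. Net change = 27 − 42 = -15.
(Totals: 552 → 537.)

Yes — net change −15 (cost falls by 15).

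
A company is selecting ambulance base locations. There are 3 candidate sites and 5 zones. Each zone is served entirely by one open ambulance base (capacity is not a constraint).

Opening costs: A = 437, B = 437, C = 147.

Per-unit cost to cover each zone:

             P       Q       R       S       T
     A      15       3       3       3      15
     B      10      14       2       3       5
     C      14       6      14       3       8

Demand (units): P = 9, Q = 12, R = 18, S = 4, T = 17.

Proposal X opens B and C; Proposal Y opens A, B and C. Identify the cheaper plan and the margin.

Proposal X: {B, C}: P→B 10·9=90, Q→C 6·12=72, R→B 2·18=36, S→B 3·4=12, T→B 5·17=85. Service 295; fixed 584; total 879.
Proposal Y: {A, B, C}: P→B 10·9=90, Q→A 3·12=36, R→B 2·18=36, S→A 3·4=12, T→B 5·17=85. Service 259; fixed 1021; total 1280.
Difference: |879 − 1280| = 401.

Proposal X is cheaper by 401.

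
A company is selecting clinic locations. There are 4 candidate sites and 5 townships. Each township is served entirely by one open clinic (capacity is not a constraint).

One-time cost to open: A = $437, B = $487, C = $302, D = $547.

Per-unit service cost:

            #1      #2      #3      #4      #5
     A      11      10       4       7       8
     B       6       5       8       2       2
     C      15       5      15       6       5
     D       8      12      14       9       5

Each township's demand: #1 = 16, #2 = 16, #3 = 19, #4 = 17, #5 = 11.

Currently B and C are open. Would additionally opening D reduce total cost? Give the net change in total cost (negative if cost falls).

No — net change +547 (cost rises by 547).

Current service cost with {B, C}: 384.
Adding D: each township re-picks its cheapest; new service cost 384, saving 0.
Extra fixed cost: 547. Net change = 547 − 0 = 547.
(Totals: 1173 → 1720.)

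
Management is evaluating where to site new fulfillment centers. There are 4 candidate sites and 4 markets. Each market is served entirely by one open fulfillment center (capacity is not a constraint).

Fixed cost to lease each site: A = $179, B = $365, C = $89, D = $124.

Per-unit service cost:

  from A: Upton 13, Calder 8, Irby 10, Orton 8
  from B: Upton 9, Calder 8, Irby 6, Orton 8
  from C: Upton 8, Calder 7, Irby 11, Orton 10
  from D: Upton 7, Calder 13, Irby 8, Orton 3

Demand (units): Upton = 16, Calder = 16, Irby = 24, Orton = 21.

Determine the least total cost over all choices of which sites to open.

For any fixed open set, each market goes to its cheapest open site; total = fixed + service.
{C, D}: Upton→D 7·16=112, Calder→C 7·16=112, Irby→D 8·24=192, Orton→D 3·21=63. Service 479; fixed 213; total 692.
{D}: service 575 + fixed 124 = 699
{A, D}: Upton→D 7·16=112, Calder→A 8·16=128, Irby→D 8·24=192, Orton→D 3·21=63. Service 495; fixed 303; total 798.
{A, B, C, D}: service 431 + fixed 757 = 1188
(All 15 nonempty subsets were checked; C and D is lowest.)

Minimum total cost: 692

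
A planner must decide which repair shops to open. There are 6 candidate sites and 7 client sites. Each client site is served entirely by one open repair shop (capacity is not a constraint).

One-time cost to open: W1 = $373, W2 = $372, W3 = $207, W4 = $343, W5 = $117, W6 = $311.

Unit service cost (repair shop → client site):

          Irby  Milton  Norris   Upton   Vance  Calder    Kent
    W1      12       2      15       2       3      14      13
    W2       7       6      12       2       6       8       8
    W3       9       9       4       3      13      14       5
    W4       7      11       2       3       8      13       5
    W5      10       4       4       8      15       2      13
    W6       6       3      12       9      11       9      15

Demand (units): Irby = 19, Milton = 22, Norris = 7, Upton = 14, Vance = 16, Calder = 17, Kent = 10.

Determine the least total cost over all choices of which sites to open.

Minimum total cost: 939

For any fixed open set, each client site goes to its cheapest open site; total = fixed + service.
{W5}: Irby→W5 10·19=190, Milton→W5 4·22=88, Norris→W5 4·7=28, Upton→W5 8·14=112, Vance→W5 15·16=240, Calder→W5 2·17=34, Kent→W5 13·10=130. Service 822; fixed 117; total 939.
{W3, W5}: Irby→W3 9·19=171, Milton→W5 4·22=88, Norris→W3 4·7=28, Upton→W3 3·14=42, Vance→W3 13·16=208, Calder→W5 2·17=34, Kent→W3 5·10=50. Service 621; fixed 324; total 945.
{W4, W5}: service 489 + fixed 460 = 949
{W1, W2, W3, W4, W5, W6}: Irby→W6 6·19=114, Milton→W1 2·22=44, Norris→W4 2·7=14, Upton→W1 2·14=28, Vance→W1 3·16=48, Calder→W5 2·17=34, Kent→W3 5·10=50. Service 332; fixed 1723; total 2055.
No other subset beats 939.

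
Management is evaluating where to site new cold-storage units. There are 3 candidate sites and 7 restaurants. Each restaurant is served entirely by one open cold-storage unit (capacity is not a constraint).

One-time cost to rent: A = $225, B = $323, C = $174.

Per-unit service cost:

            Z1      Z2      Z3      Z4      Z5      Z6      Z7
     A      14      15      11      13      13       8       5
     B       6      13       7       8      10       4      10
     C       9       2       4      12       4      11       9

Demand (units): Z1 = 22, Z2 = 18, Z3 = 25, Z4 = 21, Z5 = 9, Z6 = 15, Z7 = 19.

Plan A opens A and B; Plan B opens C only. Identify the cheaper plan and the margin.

Plan A: {A, B}: Z1→B 6·22=132, Z2→B 13·18=234, Z3→B 7·25=175, Z4→B 8·21=168, Z5→B 10·9=90, Z6→B 4·15=60, Z7→A 5·19=95. Service 954; fixed 548; total 1502.
Plan B: {C}: Z1→C 9·22=198, Z2→C 2·18=36, Z3→C 4·25=100, Z4→C 12·21=252, Z5→C 4·9=36, Z6→C 11·15=165, Z7→C 9·19=171. Service 958; fixed 174; total 1132.
Difference: |1502 − 1132| = 370.

Plan B is cheaper by 370.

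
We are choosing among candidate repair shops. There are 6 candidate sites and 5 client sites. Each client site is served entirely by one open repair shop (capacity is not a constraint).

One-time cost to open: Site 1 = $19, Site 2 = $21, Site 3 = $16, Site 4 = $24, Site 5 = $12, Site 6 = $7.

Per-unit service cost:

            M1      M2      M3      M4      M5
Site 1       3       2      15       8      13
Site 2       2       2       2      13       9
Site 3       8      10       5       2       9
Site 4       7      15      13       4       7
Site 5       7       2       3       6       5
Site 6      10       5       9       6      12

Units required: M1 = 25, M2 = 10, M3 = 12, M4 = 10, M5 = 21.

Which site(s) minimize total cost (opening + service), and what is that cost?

Open Site 2, Site 3 and Site 5; minimum total cost 268.

For any fixed open set, each client site goes to its cheapest open site; total = fixed + service.
{Site 2, Site 3, Site 5}: M1→Site 2 2·25=50, M2→Site 2 2·10=20, M3→Site 2 2·12=24, M4→Site 3 2·10=20, M5→Site 5 5·21=105. Service 219; fixed 49; total 268.
{Site 2, Site 3, Site 5, Site 6}: service 219 + fixed 56 = 275
{Site 1, Site 2, Site 3, Site 5}: service 219 + fixed 68 = 287
{Site 1, Site 2, Site 3, Site 4, Site 5, Site 6}: service 219 + fixed 99 = 318
No other subset beats 268.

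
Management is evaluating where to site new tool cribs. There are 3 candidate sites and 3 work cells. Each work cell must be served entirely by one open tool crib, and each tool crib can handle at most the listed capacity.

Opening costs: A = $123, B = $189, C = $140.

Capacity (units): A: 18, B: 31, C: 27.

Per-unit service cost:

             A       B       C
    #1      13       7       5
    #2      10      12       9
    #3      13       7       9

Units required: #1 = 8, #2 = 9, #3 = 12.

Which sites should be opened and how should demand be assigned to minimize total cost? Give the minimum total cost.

Open {B}: #1→B 7·8=56, #2→B 12·9=108, #3→B 7·12=84.
Loads: B carries 29/31. Service 248; fixed 189; total 437.
Next best feasible plan costs 501.

Minimum total cost: 437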